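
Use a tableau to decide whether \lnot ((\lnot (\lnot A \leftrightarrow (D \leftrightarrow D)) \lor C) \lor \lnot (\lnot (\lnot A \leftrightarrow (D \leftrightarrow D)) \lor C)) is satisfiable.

Initial set: {T \lnot ((\lnot (\lnot A \leftrightarrow (D \leftrightarrow D)) \lor C) \lor \lnot (\lnot (\lnot A \leftrightarrow (D \leftrightarrow D)) \lor C))}.
T \lnot ((\lnot (\lnot A \leftrightarrow (D \leftrightarrow D)) \lor C) \lor \lnot (\lnot (\lnot A \leftrightarrow (D \leftrightarrow D)) \lor C)): α-rule — add F (\lnot (\lnot A \leftrightarrow (D \leftrightarrow D)) \lor C), F \lnot (\lnot (\lnot A \leftrightarrow (D \leftrightarrow D)) \lor C).
F (\lnot (\lnot A \leftrightarrow (D \leftrightarrow D)) \lor C): α-rule — add F \lnot (\lnot A \leftrightarrow (D \leftrightarrow D)), F C.
F \lnot (\lnot (\lnot A \leftrightarrow (D \leftrightarrow D)) \lor C): β-rule — branch into T \lnot (\lnot A \leftrightarrow (D \leftrightarrow D))  //  T C.
  branch 1 (add T \lnot (\lnot A \leftrightarrow (D \leftrightarrow D))):
    F \lnot (\lnot A \leftrightarrow (D \leftrightarrow D)): β-rule — branch into T \lnot A, T (D \leftrightarrow D)  //  F \lnot A, F (D \leftrightarrow D).
      branch 1.1 (add T \lnot A, T (D \leftrightarrow D)):
        T \lnot (\lnot A \leftrightarrow (D \leftrightarrow D)): β-rule — branch into T \lnot A, F (D \leftrightarrow D)  //  F \lnot A, T (D \leftrightarrow D).
          branch 1.1.1 (add T \lnot A, F (D \leftrightarrow D)):
            T (D \leftrightarrow D): β-rule — branch into T D, T D  //  F D, F D.
              branch 1.1.1.1 (add T D, T D):
                F (D \leftrightarrow D): β-rule — branch into T D, F D  //  F D, T D.
                  branch 1.1.1.1.1 (add T D, F D):
                    × closes — contains both D and \lnot D.
                  branch 1.1.1.1.2 (add F D, T D):
                    × closes — contains both D and \lnot D.
              branch 1.1.1.2 (add F D, F D):
                F (D \leftrightarrow D): β-rule — branch into T D, F D  //  F D, T D.
                  branch 1.1.1.2.1 (add T D, F D):
                    × closes — contains both D and \lnot D.
                  branch 1.1.1.2.2 (add F D, T D):
                    × closes — contains both D and \lnot D.
          branch 1.1.2 (add F \lnot A, T (D \leftrightarrow D)):
            × closes — contains both A and \lnot A.
      branch 1.2 (add F \lnot A, F (D \leftrightarrow D)):
        T \lnot (\lnot A \leftrightarrow (D \leftrightarrow D)): β-rule — branch into T \lnot A, F (D \leftrightarrow D)  //  F \lnot A, T (D \leftrightarrow D).
          branch 1.2.1 (add T \lnot A, F (D \leftrightarrow D)):
            × closes — contains both A and \lnot A.
          branch 1.2.2 (add F \lnot A, T (D \leftrightarrow D)):
            F (D \leftrightarrow D): β-rule — branch into T D, F D  //  F D, T D.
              branch 1.2.2.1 (add T D, F D):
                × closes — contains both D and \lnot D.
              branch 1.2.2.2 (add F D, T D):
                × closes — contains both D and \lnot D.
  branch 2 (add T C):
    × closes — contains both C and \lnot C.
All 9 branches close.
Every branch closed; the formula is unsatisfiable.

Unsatisfiable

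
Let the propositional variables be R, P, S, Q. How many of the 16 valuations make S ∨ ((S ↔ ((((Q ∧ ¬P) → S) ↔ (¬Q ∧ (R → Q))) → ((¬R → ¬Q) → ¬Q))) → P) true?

Initial set: {(S ∨ ((S ↔ ((((Q ∧ ¬P) → S) ↔ (¬Q ∧ (R → Q))) → ((¬R → ¬Q) → ¬Q))) → P))}.
(S ∨ ((S ↔ ((((Q ∧ ¬P) → S) ↔ (¬Q ∧ (R → Q))) → ((¬R → ¬Q) → ¬Q))) → P)): β-rule — branch into S  //  ((S ↔ ((((Q ∧ ¬P) → S) ↔ (¬Q ∧ (R → Q))) → ((¬R → ¬Q) → ¬Q))) → P).
  branch 1 (add S):
    ○ open, literals {S=true}.
  branch 2 (add ((S ↔ ((((Q ∧ ¬P) → S) ↔ (¬Q ∧ (R → Q))) → ((¬R → ¬Q) → ¬Q))) → P)):
    ((S ↔ ((((Q ∧ ¬P) → S) ↔ (¬Q ∧ (R → Q))) → ((¬R → ¬Q) → ¬Q))) → P): β-rule — branch into ¬(S ↔ ((((Q ∧ ¬P) → S) ↔ (¬Q ∧ (R → Q))) → ((¬R → ¬Q) → ¬Q)))  //  P.
      branch 2.1 (add ¬(S ↔ ((((Q ∧ ¬P) → S) ↔ (¬Q ∧ (R → Q))) → ((¬R → ¬Q) → ¬Q)))):
        ¬(S ↔ ((((Q ∧ ¬P) → S) ↔ (¬Q ∧ (R → Q))) → ((¬R → ¬Q) → ¬Q))): β-rule — branch into S, ¬((((Q ∧ ¬P) → S) ↔ (¬Q ∧ (R → Q))) → ((¬R → ¬Q) → ¬Q))  //  ¬S, ((((Q ∧ ¬P) → S) ↔ (¬Q ∧ (R → Q))) → ((¬R → ¬Q) → ¬Q)).
          branch 2.1.1 (add S, ¬((((Q ∧ ¬P) → S) ↔ (¬Q ∧ (R → Q))) → ((¬R → ¬Q) → ¬Q))):
            ¬((((Q ∧ ¬P) → S) ↔ (¬Q ∧ (R → Q))) → ((¬R → ¬Q) → ¬Q)): α-rule — add (((Q ∧ ¬P) → S) ↔ (¬Q ∧ (R → Q))), ¬((¬R → ¬Q) → ¬Q).
            ¬((¬R → ¬Q) → ¬Q): α-rule — add (¬R → ¬Q), ¬¬Q.
            (((Q ∧ ¬P) → S) ↔ (¬Q ∧ (R → Q))): β-rule — branch into ((Q ∧ ¬P) → S), (¬Q ∧ (R → Q))  //  ¬((Q ∧ ¬P) → S), ¬(¬Q ∧ (R → Q)).
              branch 2.1.1.1 (add ((Q ∧ ¬P) → S), (¬Q ∧ (R → Q))):
                (¬Q ∧ (R → Q)): α-rule — add ¬Q, (R → Q).
                × closes — contains both Q and ¬Q.
              branch 2.1.1.2 (add ¬((Q ∧ ¬P) → S), ¬(¬Q ∧ (R → Q))):
                ¬((Q ∧ ¬P) → S): α-rule — add (Q ∧ ¬P), ¬S.
                × closes — contains both S and ¬S.
          branch 2.1.2 (add ¬S, ((((Q ∧ ¬P) → S) ↔ (¬Q ∧ (R → Q))) → ((¬R → ¬Q) → ¬Q))):
            ((((Q ∧ ¬P) → S) ↔ (¬Q ∧ (R → Q))) → ((¬R → ¬Q) → ¬Q)): β-rule — branch into ¬(((Q ∧ ¬P) → S) ↔ (¬Q ∧ (R → Q)))  //  ((¬R → ¬Q) → ¬Q).
              branch 2.1.2.1 (add ¬(((Q ∧ ¬P) → S) ↔ (¬Q ∧ (R → Q)))):
                ¬(((Q ∧ ¬P) → S) ↔ (¬Q ∧ (R → Q))): β-rule — branch into ((Q ∧ ¬P) → S), ¬(¬Q ∧ (R → Q))  //  ¬((Q ∧ ¬P) → S), (¬Q ∧ (R → Q)).
                  branch 2.1.2.1.1 (add ((Q ∧ ¬P) → S), ¬(¬Q ∧ (R → Q))):
                    ((Q ∧ ¬P) → S): β-rule — branch into ¬(Q ∧ ¬P)  //  S.
                      branch 2.1.2.1.1.1 (add ¬(Q ∧ ¬P)):
                        ¬(¬Q ∧ (R → Q)): β-rule — branch into ¬¬Q  //  ¬(R → Q).
                          branch 2.1.2.1.1.1.1 (add ¬¬Q):
                            ¬(Q ∧ ¬P): β-rule — branch into ¬Q  //  ¬¬P.
                              branch 2.1.2.1.1.1.1.1 (add ¬Q):
                                × closes — contains both Q and ¬Q.
                              branch 2.1.2.1.1.1.1.2 (add ¬¬P):
                                ○ open, literals {P=true, Q=true, S=false}.
                          branch 2.1.2.1.1.1.2 (add ¬(R → Q)):
                            ¬(R → Q): α-rule — add R, ¬Q.
                            ¬(Q ∧ ¬P): β-rule — branch into ¬Q  //  ¬¬P.
                              branch 2.1.2.1.1.1.2.1 (add ¬Q):
                                ○ open, literals {Q=false, R=true, S=false}.
                              branch 2.1.2.1.1.1.2.2 (add ¬¬P):
                                ○ open, literals {P=true, Q=false, R=true, S=false}.
                      branch 2.1.2.1.1.2 (add S):
                        × closes — contains both S and ¬S.
                  branch 2.1.2.1.2 (add ¬((Q ∧ ¬P) → S), (¬Q ∧ (R → Q))):
                    ¬((Q ∧ ¬P) → S): α-rule — add (Q ∧ ¬P), ¬S.
                    (¬Q ∧ (R → Q)): α-rule — add ¬Q, (R → Q).
                    (Q ∧ ¬P): α-rule — add Q, ¬P.
                    × closes — contains both Q and ¬Q.
              branch 2.1.2.2 (add ((¬R → ¬Q) → ¬Q)):
                ((¬R → ¬Q) → ¬Q): β-rule — branch into ¬(¬R → ¬Q)  //  ¬Q.
                  branch 2.1.2.2.1 (add ¬(¬R → ¬Q)):
                    ¬(¬R → ¬Q): α-rule — add ¬R, ¬¬Q.
                    ○ open, literals {Q=true, R=false, S=false}.
                  branch 2.1.2.2.2 (add ¬Q):
                    ○ open, literals {Q=false, S=false}.
      branch 2.2 (add P):
        ○ open, literals {P=true}.
5 branches closed, 7 open.
Each open branch fixes some atoms; the unmentioned ones are free. Counting distinct full assignments: branch {S=true} (R, P, Q) contributes 8 new; branch {P=true, Q=true, S=false} (R) contributes 2 new; branch {Q=false, R=true, S=false} (P) contributes 2 new; branch {P=true, Q=false, R=true, S=false} (none free) contributes 0 new; branch {Q=true, R=false, S=false} (P) contributes 1 new; branch {Q=false, S=false} (R, P) contributes 2 new; branch {P=true} (R, S, Q) contributes 0 new. Total: 15.

15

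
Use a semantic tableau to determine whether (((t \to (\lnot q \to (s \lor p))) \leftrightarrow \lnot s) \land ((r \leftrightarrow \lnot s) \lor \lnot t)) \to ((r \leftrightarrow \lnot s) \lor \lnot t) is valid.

Assume the negation and expand:
Initial set: {\lnot ((((t \to (\lnot q \to (s \lor p))) \leftrightarrow \lnot s) \land ((r \leftrightarrow \lnot s) \lor \lnot t)) \to ((r \leftrightarrow \lnot s) \lor \lnot t))}.
\lnot ((((t \to (\lnot q \to (s \lor p))) \leftrightarrow \lnot s) \land ((r \leftrightarrow \lnot s) \lor \lnot t)) \to ((r \leftrightarrow \lnot s) \lor \lnot t)): α-rule — add (((t \to (\lnot q \to (s \lor p))) \leftrightarrow \lnot s) \land ((r \leftrightarrow \lnot s) \lor \lnot t)), \lnot ((r \leftrightarrow \lnot s) \lor \lnot t).
(((t \to (\lnot q \to (s \lor p))) \leftrightarrow \lnot s) \land ((r \leftrightarrow \lnot s) \lor \lnot t)): α-rule — add ((t \to (\lnot q \to (s \lor p))) \leftrightarrow \lnot s), ((r \leftrightarrow \lnot s) \lor \lnot t).
\lnot ((r \leftrightarrow \lnot s) \lor \lnot t): α-rule — add \lnot (r \leftrightarrow \lnot s), \lnot \lnot t.
((t \to (\lnot q \to (s \lor p))) \leftrightarrow \lnot s): β-rule — branch into (t \to (\lnot q \to (s \lor p))), \lnot s  //  \lnot (t \to (\lnot q \to (s \lor p))), \lnot \lnot s.
  branch 1 (add (t \to (\lnot q \to (s \lor p))), \lnot s):
    ((r \leftrightarrow \lnot s) \lor \lnot t): β-rule — branch into (r \leftrightarrow \lnot s)  //  \lnot t.
      branch 1.1 (add (r \leftrightarrow \lnot s)):
        \lnot (r \leftrightarrow \lnot s): β-rule — branch into r, \lnot \lnot s  //  \lnot r, \lnot s.
          branch 1.1.1 (add r, \lnot \lnot s):
            × closes — contains both s and \lnot s.
          branch 1.1.2 (add \lnot r, \lnot s):
            (t \to (\lnot q \to (s \lor p))): β-rule — branch into \lnot t  //  (\lnot q \to (s \lor p)).
              branch 1.1.2.1 (add \lnot t):
                × closes — contains both t and \lnot t.
              branch 1.1.2.2 (add (\lnot q \to (s \lor p))):
                (r \leftrightarrow \lnot s): β-rule — branch into r, \lnot s  //  \lnot r, \lnot \lnot s.
                  branch 1.1.2.2.1 (add r, \lnot s):
                    × closes — contains both r and \lnot r.
                  branch 1.1.2.2.2 (add \lnot r, \lnot \lnot s):
                    × closes — contains both s and \lnot s.
      branch 1.2 (add \lnot t):
        × closes — contains both t and \lnot t.
  branch 2 (add \lnot (t \to (\lnot q \to (s \lor p))), \lnot \lnot s):
    \lnot (t \to (\lnot q \to (s \lor p))): α-rule — add t, \lnot (\lnot q \to (s \lor p)).
    \lnot (\lnot q \to (s \lor p)): α-rule — add \lnot q, \lnot (s \lor p).
    \lnot (s \lor p): α-rule — add \lnot s, \lnot p.
    × closes — contains both s and \lnot s.
All 6 branches close.
Every branch closed, so the negation is unsatisfiable and the formula is valid.

Valid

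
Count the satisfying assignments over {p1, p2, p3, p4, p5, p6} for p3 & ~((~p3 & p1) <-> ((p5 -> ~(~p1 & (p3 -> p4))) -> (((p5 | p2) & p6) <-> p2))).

Initial set: {(p3 & ~((~p3 & p1) <-> ((p5 -> ~(~p1 & (p3 -> p4))) -> (((p5 | p2) & p6) <-> p2))))}.
(p3 & ~((~p3 & p1) <-> ((p5 -> ~(~p1 & (p3 -> p4))) -> (((p5 | p2) & p6) <-> p2)))): α-rule — add p3, ~((~p3 & p1) <-> ((p5 -> ~(~p1 & (p3 -> p4))) -> (((p5 | p2) & p6) <-> p2))).
~((~p3 & p1) <-> ((p5 -> ~(~p1 & (p3 -> p4))) -> (((p5 | p2) & p6) <-> p2))): β-rule — branch into (~p3 & p1), ~((p5 -> ~(~p1 & (p3 -> p4))) -> (((p5 | p2) & p6) <-> p2))  //  ~(~p3 & p1), ((p5 -> ~(~p1 & (p3 -> p4))) -> (((p5 | p2) & p6) <-> p2)).
  branch 1 (add (~p3 & p1), ~((p5 -> ~(~p1 & (p3 -> p4))) -> (((p5 | p2) & p6) <-> p2))):
    (~p3 & p1): α-rule — add ~p3, p1.
    × closes — contains both p3 and ~p3.
  branch 2 (add ~(~p3 & p1), ((p5 -> ~(~p1 & (p3 -> p4))) -> (((p5 | p2) & p6) <-> p2))):
    ~(~p3 & p1): β-rule — branch into ~~p3  //  ~p1.
      branch 2.1 (add ~~p3):
        ((p5 -> ~(~p1 & (p3 -> p4))) -> (((p5 | p2) & p6) <-> p2)): β-rule — branch into ~(p5 -> ~(~p1 & (p3 -> p4)))  //  (((p5 | p2) & p6) <-> p2).
          branch 2.1.1 (add ~(p5 -> ~(~p1 & (p3 -> p4)))):
            ~(p5 -> ~(~p1 & (p3 -> p4))): α-rule — add p5, ~~(~p1 & (p3 -> p4)).
            ~~(~p1 & (p3 -> p4)): α-rule — add ~p1, (p3 -> p4).
            (p3 -> p4): β-rule — branch into ~p3  //  p4.
              branch 2.1.1.1 (add ~p3):
                × closes — contains both p3 and ~p3.
              branch 2.1.1.2 (add p4):
                ○ open, literals {p1=F, p3=T, p4=T, p5=T}.
          branch 2.1.2 (add (((p5 | p2) & p6) <-> p2)):
            (((p5 | p2) & p6) <-> p2): β-rule — branch into ((p5 | p2) & p6), p2  //  ~((p5 | p2) & p6), ~p2.
              branch 2.1.2.1 (add ((p5 | p2) & p6), p2):
                ((p5 | p2) & p6): α-rule — add (p5 | p2), p6.
                (p5 | p2): β-rule — branch into p5  //  p2.
                  branch 2.1.2.1.1 (add p5):
                    ○ open, literals {p2=T, p3=T, p5=T, p6=T}.
                  branch 2.1.2.1.2 (add p2):
                    ○ open, literals {p2=T, p3=T, p6=T}.
              branch 2.1.2.2 (add ~((p5 | p2) & p6), ~p2):
                ~((p5 | p2) & p6): β-rule — branch into ~(p5 | p2)  //  ~p6.
                  branch 2.1.2.2.1 (add ~(p5 | p2)):
                    ~(p5 | p2): α-rule — add ~p5, ~p2.
                    ○ open, literals {p2=F, p3=T, p5=F}.
                  branch 2.1.2.2.2 (add ~p6):
                    ○ open, literals {p2=F, p3=T, p6=F}.
      branch 2.2 (add ~p1):
        ((p5 -> ~(~p1 & (p3 -> p4))) -> (((p5 | p2) & p6) <-> p2)): β-rule — branch into ~(p5 -> ~(~p1 & (p3 -> p4)))  //  (((p5 | p2) & p6) <-> p2).
          branch 2.2.1 (add ~(p5 -> ~(~p1 & (p3 -> p4)))):
            ~(p5 -> ~(~p1 & (p3 -> p4))): α-rule — add p5, ~~(~p1 & (p3 -> p4)).
            ~~(~p1 & (p3 -> p4)): α-rule — add ~p1, (p3 -> p4).
            (p3 -> p4): β-rule — branch into ~p3  //  p4.
              branch 2.2.1.1 (add ~p3):
                × closes — contains both p3 and ~p3.
              branch 2.2.1.2 (add p4):
                ○ open, literals {p1=F, p3=T, p4=T, p5=T}.
          branch 2.2.2 (add (((p5 | p2) & p6) <-> p2)):
            (((p5 | p2) & p6) <-> p2): β-rule — branch into ((p5 | p2) & p6), p2  //  ~((p5 | p2) & p6), ~p2.
              branch 2.2.2.1 (add ((p5 | p2) & p6), p2):
                ((p5 | p2) & p6): α-rule — add (p5 | p2), p6.
                (p5 | p2): β-rule — branch into p5  //  p2.
                  branch 2.2.2.1.1 (add p5):
                    ○ open, literals {p1=F, p2=T, p3=T, p5=T, p6=T}.
                  branch 2.2.2.1.2 (add p2):
                    ○ open, literals {p1=F, p2=T, p3=T, p6=T}.
              branch 2.2.2.2 (add ~((p5 | p2) & p6), ~p2):
                ~((p5 | p2) & p6): β-rule — branch into ~(p5 | p2)  //  ~p6.
                  branch 2.2.2.2.1 (add ~(p5 | p2)):
                    ~(p5 | p2): α-rule — add ~p5, ~p2.
                    ○ open, literals {p1=F, p2=F, p3=T, p5=F}.
                  branch 2.2.2.2.2 (add ~p6):
                    ○ open, literals {p1=F, p2=F, p3=T, p6=F}.
3 branches closed, 10 open.
Each open branch fixes some atoms; the unmentioned ones are free. Counting distinct full assignments: branch {p1=F, p3=T, p4=T, p5=T} (p2, p6) contributes 4 new; branch {p2=T, p3=T, p5=T, p6=T} (p1, p4) contributes 3 new; branch {p2=T, p3=T, p6=T} (p1, p4, p5) contributes 4 new; branch {p2=F, p3=T, p5=F} (p1, p4, p6) contributes 8 new; branch {p2=F, p3=T, p6=F} (p1, p4, p5) contributes 3 new; branch {p1=F, p3=T, p4=T, p5=T} (p2, p6) contributes 0 new; branch {p1=F, p2=T, p3=T, p5=T, p6=T} (p4) contributes 0 new; branch {p1=F, p2=T, p3=T, p6=T} (p4, p5) contributes 0 new; branch {p1=F, p2=F, p3=T, p5=F} (p4, p6) contributes 0 new; branch {p1=F, p2=F, p3=T, p6=F} (p4, p5) contributes 0 new. Total: 22.

22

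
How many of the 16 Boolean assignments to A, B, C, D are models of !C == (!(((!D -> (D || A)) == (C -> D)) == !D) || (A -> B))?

7

Initial set: {T (!C == (!(((!D -> (D || A)) == (C -> D)) == !D) || (A -> B)))}.
T (!C == (!(((!D -> (D || A)) == (C -> D)) == !D) || (A -> B))): β-rule — branch into T !C, T (!(((!D -> (D || A)) == (C -> D)) == !D) || (A -> B))  //  F !C, F (!(((!D -> (D || A)) == (C -> D)) == !D) || (A -> B)).
  branch 1 (add T !C, T (!(((!D -> (D || A)) == (C -> D)) == !D) || (A -> B))):
    T (!(((!D -> (D || A)) == (C -> D)) == !D) || (A -> B)): β-rule — branch into T !(((!D -> (D || A)) == (C -> D)) == !D)  //  T (A -> B).
      branch 1.1 (add T !(((!D -> (D || A)) == (C -> D)) == !D)):
        T !(((!D -> (D || A)) == (C -> D)) == !D): β-rule — branch into T ((!D -> (D || A)) == (C -> D)), F !D  //  F ((!D -> (D || A)) == (C -> D)), T !D.
          branch 1.1.1 (add T ((!D -> (D || A)) == (C -> D)), F !D):
            T ((!D -> (D || A)) == (C -> D)): β-rule — branch into T (!D -> (D || A)), T (C -> D)  //  F (!D -> (D || A)), F (C -> D).
              branch 1.1.1.1 (add T (!D -> (D || A)), T (C -> D)):
                T (!D -> (D || A)): β-rule — branch into F !D  //  T (D || A).
                  branch 1.1.1.1.1 (add F !D):
                    T (C -> D): β-rule — branch into F C  //  T D.
                      branch 1.1.1.1.1.1 (add F C):
                        ○ open, literals {C=0, D=1}.
                      branch 1.1.1.1.1.2 (add T D):
                        ○ open, literals {C=0, D=1}.
                  branch 1.1.1.1.2 (add T (D || A)):
                    T (C -> D): β-rule — branch into F C  //  T D.
                      branch 1.1.1.1.2.1 (add F C):
                        T (D || A): β-rule — branch into T D  //  T A.
                          branch 1.1.1.1.2.1.1 (add T D):
                            ○ open, literals {C=0, D=1}.
                          branch 1.1.1.1.2.1.2 (add T A):
                            ○ open, literals {A=1, C=0, D=1}.
                      branch 1.1.1.1.2.2 (add T D):
                        T (D || A): β-rule — branch into T D  //  T A.
                          branch 1.1.1.1.2.2.1 (add T D):
                            ○ open, literals {C=0, D=1}.
                          branch 1.1.1.1.2.2.2 (add T A):
                            ○ open, literals {A=1, C=0, D=1}.
              branch 1.1.1.2 (add F (!D -> (D || A)), F (C -> D)):
                F (!D -> (D || A)): α-rule — add T !D, F (D || A).
                × closes — contains both D and !D.
          branch 1.1.2 (add F ((!D -> (D || A)) == (C -> D)), T !D):
            F ((!D -> (D || A)) == (C -> D)): β-rule — branch into T (!D -> (D || A)), F (C -> D)  //  F (!D -> (D || A)), T (C -> D).
              branch 1.1.2.1 (add T (!D -> (D || A)), F (C -> D)):
                F (C -> D): α-rule — add T C, F D.
                × closes — contains both C and !C.
              branch 1.1.2.2 (add F (!D -> (D || A)), T (C -> D)):
                F (!D -> (D || A)): α-rule — add T !D, F (D || A).
                F (D || A): α-rule — add F D, F A.
                T (C -> D): β-rule — branch into F C  //  T D.
                  branch 1.1.2.2.1 (add F C):
                    ○ open, literals {A=0, C=0, D=0}.
                  branch 1.1.2.2.2 (add T D):
                    × closes — contains both D and !D.
      branch 1.2 (add T (A -> B)):
        T (A -> B): β-rule — branch into F A  //  T B.
          branch 1.2.1 (add F A):
            ○ open, literals {A=0, C=0}.
          branch 1.2.2 (add T B):
            ○ open, literals {B=1, C=0}.
  branch 2 (add F !C, F (!(((!D -> (D || A)) == (C -> D)) == !D) || (A -> B))):
    F (!(((!D -> (D || A)) == (C -> D)) == !D) || (A -> B)): α-rule — add F !(((!D -> (D || A)) == (C -> D)) == !D), F (A -> B).
    F (A -> B): α-rule — add T A, F B.
    F !(((!D -> (D || A)) == (C -> D)) == !D): β-rule — branch into T ((!D -> (D || A)) == (C -> D)), T !D  //  F ((!D -> (D || A)) == (C -> D)), F !D.
      branch 2.1 (add T ((!D -> (D || A)) == (C -> D)), T !D):
        T ((!D -> (D || A)) == (C -> D)): β-rule — branch into T (!D -> (D || A)), T (C -> D)  //  F (!D -> (D || A)), F (C -> D).
          branch 2.1.1 (add T (!D -> (D || A)), T (C -> D)):
            T (!D -> (D || A)): β-rule — branch into F !D  //  T (D || A).
              branch 2.1.1.1 (add F !D):
                × closes — contains both D and !D.
              branch 2.1.1.2 (add T (D || A)):
                T (C -> D): β-rule — branch into F C  //  T D.
                  branch 2.1.1.2.1 (add F C):
                    × closes — contains both C and !C.
                  branch 2.1.1.2.2 (add T D):
                    × closes — contains both D and !D.
          branch 2.1.2 (add F (!D -> (D || A)), F (C -> D)):
            F (!D -> (D || A)): α-rule — add T !D, F (D || A).
            F (C -> D): α-rule — add T C, F D.
            F (D || A): α-rule — add F D, F A.
            × closes — contains both A and !A.
      branch 2.2 (add F ((!D -> (D || A)) == (C -> D)), F !D):
        F ((!D -> (D || A)) == (C -> D)): β-rule — branch into T (!D -> (D || A)), F (C -> D)  //  F (!D -> (D || A)), T (C -> D).
          branch 2.2.1 (add T (!D -> (D || A)), F (C -> D)):
            F (C -> D): α-rule — add T C, F D.
            × closes — contains both D and !D.
          branch 2.2.2 (add F (!D -> (D || A)), T (C -> D)):
            F (!D -> (D || A)): α-rule — add T !D, F (D || A).
            × closes — contains both D and !D.
9 branches closed, 9 open.
Each open branch fixes some atoms; the unmentioned ones are free. Counting distinct full assignments: branch {C=0, D=1} (A, B) contributes 4 new; branch {C=0, D=1} (A, B) contributes 0 new; branch {C=0, D=1} (A, B) contributes 0 new; branch {A=1, C=0, D=1} (B) contributes 0 new; branch {C=0, D=1} (A, B) contributes 0 new; branch {A=1, C=0, D=1} (B) contributes 0 new; branch {A=0, C=0, D=0} (B) contributes 2 new; branch {A=0, C=0} (B, D) contributes 0 new; branch {B=1, C=0} (A, D) contributes 1 new. Total: 7.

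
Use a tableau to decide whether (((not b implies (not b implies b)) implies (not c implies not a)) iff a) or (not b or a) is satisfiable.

Satisfiable

Initial set: {T ((((not b implies (not b implies b)) implies (not c implies not a)) iff a) or (not b or a))}.
T ((((not b implies (not b implies b)) implies (not c implies not a)) iff a) or (not b or a)): β-rule — branch into T (((not b implies (not b implies b)) implies (not c implies not a)) iff a)  //  T (not b or a).
  branch 1 (add T (((not b implies (not b implies b)) implies (not c implies not a)) iff a)):
    T (((not b implies (not b implies b)) implies (not c implies not a)) iff a): β-rule — branch into T ((not b implies (not b implies b)) implies (not c implies not a)), T a  //  F ((not b implies (not b implies b)) implies (not c implies not a)), F a.
      branch 1.1 (add T ((not b implies (not b implies b)) implies (not c implies not a)), T a):
        T ((not b implies (not b implies b)) implies (not c implies not a)): β-rule — branch into F (not b implies (not b implies b))  //  T (not c implies not a).
          branch 1.1.1 (add F (not b implies (not b implies b))):
            F (not b implies (not b implies b)): α-rule — add T not b, F (not b implies b).
            F (not b implies b): α-rule — add T not b, F b.
            ○ open, literals {a=T, b=F}.
          branch 1.1.2 (add T (not c implies not a)):
            T (not c implies not a): β-rule — branch into F not c  //  T not a.
              branch 1.1.2.1 (add F not c):
                ○ open, literals {a=T, c=T}.
              branch 1.1.2.2 (add T not a):
                × closes — contains both a and not a.
      branch 1.2 (add F ((not b implies (not b implies b)) implies (not c implies not a)), F a):
        F ((not b implies (not b implies b)) implies (not c implies not a)): α-rule — add T (not b implies (not b implies b)), F (not c implies not a).
        F (not c implies not a): α-rule — add T not c, F not a.
        × closes — contains both a and not a.
  branch 2 (add T (not b or a)):
    T (not b or a): β-rule — branch into T not b  //  T a.
      branch 2.1 (add T not b):
        ○ open, literals {b=F}.
      branch 2.2 (add T a):
        ○ open, literals {a=T}.
2 branches closed, 4 open.
An open branch gives a satisfying assignment: a=T, b=F.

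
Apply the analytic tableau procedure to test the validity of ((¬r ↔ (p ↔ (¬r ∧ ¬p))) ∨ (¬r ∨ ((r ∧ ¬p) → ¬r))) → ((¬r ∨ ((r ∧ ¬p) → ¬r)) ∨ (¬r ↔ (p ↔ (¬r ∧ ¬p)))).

Valid

Assume the negation and expand:
Initial set: {¬(((¬r ↔ (p ↔ (¬r ∧ ¬p))) ∨ (¬r ∨ ((r ∧ ¬p) → ¬r))) → ((¬r ∨ ((r ∧ ¬p) → ¬r)) ∨ (¬r ↔ (p ↔ (¬r ∧ ¬p)))))}.
¬(((¬r ↔ (p ↔ (¬r ∧ ¬p))) ∨ (¬r ∨ ((r ∧ ¬p) → ¬r))) → ((¬r ∨ ((r ∧ ¬p) → ¬r)) ∨ (¬r ↔ (p ↔ (¬r ∧ ¬p))))): α-rule — add ((¬r ↔ (p ↔ (¬r ∧ ¬p))) ∨ (¬r ∨ ((r ∧ ¬p) → ¬r))), ¬((¬r ∨ ((r ∧ ¬p) → ¬r)) ∨ (¬r ↔ (p ↔ (¬r ∧ ¬p)))).
¬((¬r ∨ ((r ∧ ¬p) → ¬r)) ∨ (¬r ↔ (p ↔ (¬r ∧ ¬p)))): α-rule — add ¬(¬r ∨ ((r ∧ ¬p) → ¬r)), ¬(¬r ↔ (p ↔ (¬r ∧ ¬p))).
¬(¬r ∨ ((r ∧ ¬p) → ¬r)): α-rule — add ¬¬r, ¬((r ∧ ¬p) → ¬r).
¬((r ∧ ¬p) → ¬r): α-rule — add (r ∧ ¬p), ¬¬r.
(r ∧ ¬p): α-rule — add r, ¬p.
((¬r ↔ (p ↔ (¬r ∧ ¬p))) ∨ (¬r ∨ ((r ∧ ¬p) → ¬r))): β-rule — branch into (¬r ↔ (p ↔ (¬r ∧ ¬p)))  //  (¬r ∨ ((r ∧ ¬p) → ¬r)).
  branch 1 (add (¬r ↔ (p ↔ (¬r ∧ ¬p)))):
    ¬(¬r ↔ (p ↔ (¬r ∧ ¬p))): β-rule — branch into ¬r, ¬(p ↔ (¬r ∧ ¬p))  //  ¬¬r, (p ↔ (¬r ∧ ¬p)).
      branch 1.1 (add ¬r, ¬(p ↔ (¬r ∧ ¬p))):
        × closes — contains both r and ¬r.
      branch 1.2 (add ¬¬r, (p ↔ (¬r ∧ ¬p))):
        (¬r ↔ (p ↔ (¬r ∧ ¬p))): β-rule — branch into ¬r, (p ↔ (¬r ∧ ¬p))  //  ¬¬r, ¬(p ↔ (¬r ∧ ¬p)).
          branch 1.2.1 (add ¬r, (p ↔ (¬r ∧ ¬p))):
            × closes — contains both r and ¬r.
          branch 1.2.2 (add ¬¬r, ¬(p ↔ (¬r ∧ ¬p))):
            (p ↔ (¬r ∧ ¬p)): β-rule — branch into p, (¬r ∧ ¬p)  //  ¬p, ¬(¬r ∧ ¬p).
              branch 1.2.2.1 (add p, (¬r ∧ ¬p)):
                × closes — contains both p and ¬p.
              branch 1.2.2.2 (add ¬p, ¬(¬r ∧ ¬p)):
                ¬(p ↔ (¬r ∧ ¬p)): β-rule — branch into p, ¬(¬r ∧ ¬p)  //  ¬p, (¬r ∧ ¬p).
                  branch 1.2.2.2.1 (add p, ¬(¬r ∧ ¬p)):
                    × closes — contains both p and ¬p.
                  branch 1.2.2.2.2 (add ¬p, (¬r ∧ ¬p)):
                    (¬r ∧ ¬p): α-rule — add ¬r, ¬p.
                    × closes — contains both r and ¬r.
  branch 2 (add (¬r ∨ ((r ∧ ¬p) → ¬r))):
    ¬(¬r ↔ (p ↔ (¬r ∧ ¬p))): β-rule — branch into ¬r, ¬(p ↔ (¬r ∧ ¬p))  //  ¬¬r, (p ↔ (¬r ∧ ¬p)).
      branch 2.1 (add ¬r, ¬(p ↔ (¬r ∧ ¬p))):
        × closes — contains both r and ¬r.
      branch 2.2 (add ¬¬r, (p ↔ (¬r ∧ ¬p))):
        (¬r ∨ ((r ∧ ¬p) → ¬r)): β-rule — branch into ¬r  //  ((r ∧ ¬p) → ¬r).
          branch 2.2.1 (add ¬r):
            × closes — contains both r and ¬r.
          branch 2.2.2 (add ((r ∧ ¬p) → ¬r)):
            (p ↔ (¬r ∧ ¬p)): β-rule — branch into p, (¬r ∧ ¬p)  //  ¬p, ¬(¬r ∧ ¬p).
              branch 2.2.2.1 (add p, (¬r ∧ ¬p)):
                × closes — contains both p and ¬p.
              branch 2.2.2.2 (add ¬p, ¬(¬r ∧ ¬p)):
                ((r ∧ ¬p) → ¬r): β-rule — branch into ¬(r ∧ ¬p)  //  ¬r.
                  branch 2.2.2.2.1 (add ¬(r ∧ ¬p)):
                    ¬(¬r ∧ ¬p): β-rule — branch into ¬¬r  //  ¬¬p.
                      branch 2.2.2.2.1.1 (add ¬¬r):
                        ¬(r ∧ ¬p): β-rule — branch into ¬r  //  ¬¬p.
                          branch 2.2.2.2.1.1.1 (add ¬r):
                            × closes — contains both r and ¬r.
                          branch 2.2.2.2.1.1.2 (add ¬¬p):
                            × closes — contains both p and ¬p.
                      branch 2.2.2.2.1.2 (add ¬¬p):
                        × closes — contains both p and ¬p.
                  branch 2.2.2.2.2 (add ¬r):
                    × closes — contains both r and ¬r.
All 12 branches close.
Every branch closed, so the negation is unsatisfiable and the formula is valid.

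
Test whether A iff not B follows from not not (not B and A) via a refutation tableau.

Yes

Initial set: {not not (not B and A); not (A iff not B)}.
not not (not B and A): drop double negation, giving (not B and A).
(not B and A): α-rule — add not B, A.
not (A iff not B): β-rule — branch into A, not not B  //  not A, not B.
  branch 1 (add A, not not B):
    × closes — contains both B and not B.
  branch 2 (add not A, not B):
    × closes — contains both A and not A.
All 2 branches close.
Every branch closed, so the premises entail the conclusion.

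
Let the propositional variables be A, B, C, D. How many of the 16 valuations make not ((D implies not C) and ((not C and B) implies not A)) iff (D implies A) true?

Initial set: {T (not ((D implies not C) and ((not C and B) implies not A)) iff (D implies A))}.
T (not ((D implies not C) and ((not C and B) implies not A)) iff (D implies A)): β-rule — branch into T not ((D implies not C) and ((not C and B) implies not A)), T (D implies A)  //  F not ((D implies not C) and ((not C and B) implies not A)), F (D implies A).
  branch 1 (add T not ((D implies not C) and ((not C and B) implies not A)), T (D implies A)):
    T not ((D implies not C) and ((not C and B) implies not A)): β-rule — branch into F (D implies not C)  //  F ((not C and B) implies not A).
      branch 1.1 (add F (D implies not C)):
        F (D implies not C): α-rule — add T D, F not C.
        T (D implies A): β-rule — branch into F D  //  T A.
          branch 1.1.1 (add F D):
            × closes — contains both D and not D.
          branch 1.1.2 (add T A):
            ○ open, literals {A=true, C=true, D=true}.
      branch 1.2 (add F ((not C and B) implies not A)):
        F ((not C and B) implies not A): α-rule — add T (not C and B), F not A.
        T (not C and B): α-rule — add T not C, T B.
        T (D implies A): β-rule — branch into F D  //  T A.
          branch 1.2.1 (add F D):
            ○ open, literals {A=true, B=true, C=false, D=false}.
          branch 1.2.2 (add T A):
            ○ open, literals {A=true, B=true, C=false}.
  branch 2 (add F not ((D implies not C) and ((not C and B) implies not A)), F (D implies A)):
    F not ((D implies not C) and ((not C and B) implies not A)): α-rule — add T (D implies not C), T ((not C and B) implies not A).
    F (D implies A): α-rule — add T D, F A.
    T (D implies not C): β-rule — branch into F D  //  T not C.
      branch 2.1 (add F D):
        × closes — contains both D and not D.
      branch 2.2 (add T not C):
        T ((not C and B) implies not A): β-rule — branch into F (not C and B)  //  T not A.
          branch 2.2.1 (add F (not C and B)):
            F (not C and B): β-rule — branch into F not C  //  F B.
              branch 2.2.1.1 (add F not C):
                × closes — contains both C and not C.
              branch 2.2.1.2 (add F B):
                ○ open, literals {A=false, B=false, C=false, D=true}.
          branch 2.2.2 (add T not A):
            ○ open, literals {A=false, C=false, D=true}.
3 branches closed, 5 open.
Each open branch fixes some atoms; the unmentioned ones are free. Counting distinct full assignments: branch {A=true, C=true, D=true} (B) contributes 2 new; branch {A=true, B=true, C=false, D=false} (none free) contributes 1 new; branch {A=true, B=true, C=false} (D) contributes 1 new; branch {A=false, B=false, C=false, D=true} (none free) contributes 1 new; branch {A=false, C=false, D=true} (B) contributes 1 new. Total: 6.

6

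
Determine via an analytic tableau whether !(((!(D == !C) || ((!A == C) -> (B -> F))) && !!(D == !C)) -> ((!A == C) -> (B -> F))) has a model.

Initial set: {!(((!(D == !C) || ((!A == C) -> (B -> F))) && !!(D == !C)) -> ((!A == C) -> (B -> F)))}.
!(((!(D == !C) || ((!A == C) -> (B -> F))) && !!(D == !C)) -> ((!A == C) -> (B -> F))): α-rule — add ((!(D == !C) || ((!A == C) -> (B -> F))) && !!(D == !C)), !((!A == C) -> (B -> F)).
((!(D == !C) || ((!A == C) -> (B -> F))) && !!(D == !C)): α-rule — add (!(D == !C) || ((!A == C) -> (B -> F))), !!(D == !C).
!((!A == C) -> (B -> F)): α-rule — add (!A == C), !(B -> F).
!!(D == !C): drop double negation, giving (D == !C).
!(B -> F): α-rule — add B, !F.
(!(D == !C) || ((!A == C) -> (B -> F))): β-rule — branch into !(D == !C)  //  ((!A == C) -> (B -> F)).
  branch 1 (add !(D == !C)):
    (!A == C): β-rule — branch into !A, C  //  !!A, !C.
      branch 1.1 (add !A, C):
        (D == !C): β-rule — branch into D, !C  //  !D, !!C.
          branch 1.1.1 (add D, !C):
            × closes — contains both C and !C.
          branch 1.1.2 (add !D, !!C):
            !(D == !C): β-rule — branch into D, !!C  //  !D, !C.
              branch 1.1.2.1 (add D, !!C):
                × closes — contains both D and !D.
              branch 1.1.2.2 (add !D, !C):
                × closes — contains both C and !C.
      branch 1.2 (add !!A, !C):
        (D == !C): β-rule — branch into D, !C  //  !D, !!C.
          branch 1.2.1 (add D, !C):
            !(D == !C): β-rule — branch into D, !!C  //  !D, !C.
              branch 1.2.1.1 (add D, !!C):
                × closes — contains both C and !C.
              branch 1.2.1.2 (add !D, !C):
                × closes — contains both D and !D.
          branch 1.2.2 (add !D, !!C):
            × closes — contains both C and !C.
  branch 2 (add ((!A == C) -> (B -> F))):
    (!A == C): β-rule — branch into !A, C  //  !!A, !C.
      branch 2.1 (add !A, C):
        (D == !C): β-rule — branch into D, !C  //  !D, !!C.
          branch 2.1.1 (add D, !C):
            × closes — contains both C and !C.
          branch 2.1.2 (add !D, !!C):
            ((!A == C) -> (B -> F)): β-rule — branch into !(!A == C)  //  (B -> F).
              branch 2.1.2.1 (add !(!A == C)):
                !(!A == C): β-rule — branch into !A, !C  //  !!A, C.
                  branch 2.1.2.1.1 (add !A, !C):
                    × closes — contains both C and !C.
                  branch 2.1.2.1.2 (add !!A, C):
                    × closes — contains both A and !A.
              branch 2.1.2.2 (add (B -> F)):
                (B -> F): β-rule — branch into !B  //  F.
                  branch 2.1.2.2.1 (add !B):
                    × closes — contains both B and !B.
                  branch 2.1.2.2.2 (add F):
                    × closes — contains both F and !F.
      branch 2.2 (add !!A, !C):
        (D == !C): β-rule — branch into D, !C  //  !D, !!C.
          branch 2.2.1 (add D, !C):
            ((!A == C) -> (B -> F)): β-rule — branch into !(!A == C)  //  (B -> F).
              branch 2.2.1.1 (add !(!A == C)):
                !(!A == C): β-rule — branch into !A, !C  //  !!A, C.
                  branch 2.2.1.1.1 (add !A, !C):
                    × closes — contains both A and !A.
                  branch 2.2.1.1.2 (add !!A, C):
                    × closes — contains both C and !C.
              branch 2.2.1.2 (add (B -> F)):
                (B -> F): β-rule — branch into !B  //  F.
                  branch 2.2.1.2.1 (add !B):
                    × closes — contains both B and !B.
                  branch 2.2.1.2.2 (add F):
                    × closes — contains both F and !F.
          branch 2.2.2 (add !D, !!C):
            × closes — contains both C and !C.
All 16 branches close.
Every branch closed; the formula is unsatisfiable.

Unsatisfiable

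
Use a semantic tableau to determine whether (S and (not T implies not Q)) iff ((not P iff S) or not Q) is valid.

Not valid

Assume the negation and expand:
Initial set: {not ((S and (not T implies not Q)) iff ((not P iff S) or not Q))}.
not ((S and (not T implies not Q)) iff ((not P iff S) or not Q)): β-rule — branch into (S and (not T implies not Q)), not ((not P iff S) or not Q)  //  not (S and (not T implies not Q)), ((not P iff S) or not Q).
  branch 1 (add (S and (not T implies not Q)), not ((not P iff S) or not Q)):
    (S and (not T implies not Q)): α-rule — add S, (not T implies not Q).
    not ((not P iff S) or not Q): α-rule — add not (not P iff S), not not Q.
    (not T implies not Q): β-rule — branch into not not T  //  not Q.
      branch 1.1 (add not not T):
        not (not P iff S): β-rule — branch into not P, not S  //  not not P, S.
          branch 1.1.1 (add not P, not S):
            × closes — contains both S and not S.
          branch 1.1.2 (add not not P, S):
            ○ open, literals {P=true, Q=true, S=true, T=true}.
      branch 1.2 (add not Q):
        × closes — contains both Q and not Q.
  branch 2 (add not (S and (not T implies not Q)), ((not P iff S) or not Q)):
    not (S and (not T implies not Q)): β-rule — branch into not S  //  not (not T implies not Q).
      branch 2.1 (add not S):
        ((not P iff S) or not Q): β-rule — branch into (not P iff S)  //  not Q.
          branch 2.1.1 (add (not P iff S)):
            (not P iff S): β-rule — branch into not P, S  //  not not P, not S.
              branch 2.1.1.1 (add not P, S):
                × closes — contains both S and not S.
              branch 2.1.1.2 (add not not P, not S):
                ○ open, literals {P=true, S=false}.
          branch 2.1.2 (add not Q):
            ○ open, literals {Q=false, S=false}.
      branch 2.2 (add not (not T implies not Q)):
        not (not T implies not Q): α-rule — add not T, not not Q.
        ((not P iff S) or not Q): β-rule — branch into (not P iff S)  //  not Q.
          branch 2.2.1 (add (not P iff S)):
            (not P iff S): β-rule — branch into not P, S  //  not not P, not S.
              branch 2.2.1.1 (add not P, S):
                ○ open, literals {P=false, Q=true, S=true, T=false}.
              branch 2.2.1.2 (add not not P, not S):
                ○ open, literals {P=true, Q=true, S=false, T=false}.
          branch 2.2.2 (add not Q):
            × closes — contains both Q and not Q.
4 branches closed, 5 open.
An open branch gives a countermodel: P=true, Q=true, S=true, T=true (unmentioned atoms arbitrary); under it the original formula is false.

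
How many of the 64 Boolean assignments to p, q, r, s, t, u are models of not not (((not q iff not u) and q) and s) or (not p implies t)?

50

Initial set: {(not not (((not q iff not u) and q) and s) or (not p implies t))}.
(not not (((not q iff not u) and q) and s) or (not p implies t)): β-rule — branch into not not (((not q iff not u) and q) and s)  //  (not p implies t).
  branch 1 (add not not (((not q iff not u) and q) and s)):
    not not (((not q iff not u) and q) and s): drop double negation, giving (((not q iff not u) and q) and s).
    (((not q iff not u) and q) and s): α-rule — add ((not q iff not u) and q), s.
    ((not q iff not u) and q): α-rule — add (not q iff not u), q.
    (not q iff not u): β-rule — branch into not q, not u  //  not not q, not not u.
      branch 1.1 (add not q, not u):
        × closes — contains both q and not q.
      branch 1.2 (add not not q, not not u):
        ○ open, literals {q=1, s=1, u=1}.
  branch 2 (add (not p implies t)):
    (not p implies t): β-rule — branch into not not p  //  t.
      branch 2.1 (add not not p):
        ○ open, literals {p=1}.
      branch 2.2 (add t):
        ○ open, literals {t=1}.
1 branch closed, 3 open.
Each open branch fixes some atoms; the unmentioned ones are free. Counting distinct full assignments: branch {q=1, s=1, u=1} (p, r, t) contributes 8 new; branch {p=1} (q, r, s, t, u) contributes 28 new; branch {t=1} (p, q, r, s, u) contributes 14 new. Total: 50.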